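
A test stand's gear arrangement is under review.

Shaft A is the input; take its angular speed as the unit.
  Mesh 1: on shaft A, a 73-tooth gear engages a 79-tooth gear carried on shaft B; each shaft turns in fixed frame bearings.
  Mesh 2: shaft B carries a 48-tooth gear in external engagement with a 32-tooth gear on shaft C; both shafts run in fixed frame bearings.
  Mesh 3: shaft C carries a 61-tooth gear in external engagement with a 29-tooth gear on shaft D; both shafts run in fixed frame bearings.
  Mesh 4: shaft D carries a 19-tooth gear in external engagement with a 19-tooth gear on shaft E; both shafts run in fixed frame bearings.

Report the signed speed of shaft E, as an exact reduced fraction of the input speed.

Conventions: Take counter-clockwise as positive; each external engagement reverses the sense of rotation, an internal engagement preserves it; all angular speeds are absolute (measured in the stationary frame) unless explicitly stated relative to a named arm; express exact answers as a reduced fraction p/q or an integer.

4-mesh fixed-axis compound train (all bearings frame-fixed)
mesh 1 [73T→79T]: |ω|/ω_in = 1×73/79 = 73/79, sense flips to −
mesh 2 [48T→32T]: |ω|/ω_in = (73/79)×48/32 = 219/158, sense flips to +
mesh 3 [61T→29T]: |ω|/ω_in = (219/158)×61/29 = 13359/4582, sense flips to −
mesh 4 [19T→19T]: |ω|/ω_in = (13359/4582)×19/19 = 13359/4582, sense flips to +
signed output speed (× input speed) = 13359/4582

13359/4582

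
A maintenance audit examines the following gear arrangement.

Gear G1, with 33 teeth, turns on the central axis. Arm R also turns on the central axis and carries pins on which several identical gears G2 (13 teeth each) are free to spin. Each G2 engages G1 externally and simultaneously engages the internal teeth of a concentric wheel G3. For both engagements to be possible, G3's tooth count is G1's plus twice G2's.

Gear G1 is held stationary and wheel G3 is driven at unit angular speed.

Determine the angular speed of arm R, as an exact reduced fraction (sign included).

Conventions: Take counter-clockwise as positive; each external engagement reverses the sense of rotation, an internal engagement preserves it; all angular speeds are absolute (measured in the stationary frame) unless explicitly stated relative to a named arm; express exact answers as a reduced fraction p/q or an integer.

59/92

planetary set (33T centre, 13T on arm, 59T internal) — Willis relation
ring teeth: 33 + 2·13 = 59
33(ω_sun−ω_arm) = −59(ω_ring−ω_arm),  ω_sun = 0, ω_ring = 1
33(0−ω_arm) = −59(1−ω_arm)  ⇒  92·ω_arm = 59  ⇒  ω_arm = 59/92
exact speed ratio = 59/92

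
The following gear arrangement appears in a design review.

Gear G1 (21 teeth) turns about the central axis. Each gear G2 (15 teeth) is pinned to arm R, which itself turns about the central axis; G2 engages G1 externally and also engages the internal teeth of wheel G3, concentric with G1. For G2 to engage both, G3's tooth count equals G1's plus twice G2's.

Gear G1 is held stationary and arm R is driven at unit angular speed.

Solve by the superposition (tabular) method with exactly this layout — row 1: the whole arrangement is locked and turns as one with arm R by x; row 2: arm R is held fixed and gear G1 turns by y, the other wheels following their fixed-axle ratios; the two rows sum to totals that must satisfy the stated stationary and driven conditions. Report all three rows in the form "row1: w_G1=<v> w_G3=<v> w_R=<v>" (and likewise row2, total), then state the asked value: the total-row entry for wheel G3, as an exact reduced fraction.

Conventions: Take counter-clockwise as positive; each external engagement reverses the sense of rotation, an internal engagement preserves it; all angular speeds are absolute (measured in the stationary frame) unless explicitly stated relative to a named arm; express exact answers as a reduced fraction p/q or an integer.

row1: w_G1=1 w_G3=1 w_R=1
row2: w_G1=-1 w_G3=7/17 w_R=0
total: w_G1=0 w_G3=24/17 w_R=1
asked value: 24/17

recognized (axles ride arm R): planetary set, 21/15/51 teeth
superposition row 1 [locked train]: every member turns x
row 2: sun turns y, ring = −(21/51)·y, arm 0
boundary: total ω_sun = x + y = 0 and total ω_arm = x = 1  ⇒  y = -1, x = 1
row 2 ring = −(21/51)·(-1) = 7/17
totals (row 1 + row 2): sun 1 + (-1) = 0, ring 1 + 7/17 = 24/17, arm 1 + 0 = 1
asked cell (total, ring) = 24/17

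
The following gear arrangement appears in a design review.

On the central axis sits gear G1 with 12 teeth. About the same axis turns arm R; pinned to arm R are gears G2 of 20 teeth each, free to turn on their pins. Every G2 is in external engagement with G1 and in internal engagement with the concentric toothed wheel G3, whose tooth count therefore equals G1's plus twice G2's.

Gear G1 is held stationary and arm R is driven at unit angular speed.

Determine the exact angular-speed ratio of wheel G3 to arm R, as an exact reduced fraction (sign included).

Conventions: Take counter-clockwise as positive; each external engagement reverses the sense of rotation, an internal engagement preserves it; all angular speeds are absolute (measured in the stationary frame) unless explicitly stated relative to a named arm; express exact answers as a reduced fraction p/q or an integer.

planetary set (12T centre, 20T on arm, 52T internal) — Willis relation
ring teeth: 12 + 2·20 = 52
12(ω_sun−ω_arm) = −52(ω_ring−ω_arm),  ω_sun = 0, ω_arm = 1
ω_ring = 1 − (12/52)(0−1) = 16/13
ω_out/ω_in = 16/13

16/13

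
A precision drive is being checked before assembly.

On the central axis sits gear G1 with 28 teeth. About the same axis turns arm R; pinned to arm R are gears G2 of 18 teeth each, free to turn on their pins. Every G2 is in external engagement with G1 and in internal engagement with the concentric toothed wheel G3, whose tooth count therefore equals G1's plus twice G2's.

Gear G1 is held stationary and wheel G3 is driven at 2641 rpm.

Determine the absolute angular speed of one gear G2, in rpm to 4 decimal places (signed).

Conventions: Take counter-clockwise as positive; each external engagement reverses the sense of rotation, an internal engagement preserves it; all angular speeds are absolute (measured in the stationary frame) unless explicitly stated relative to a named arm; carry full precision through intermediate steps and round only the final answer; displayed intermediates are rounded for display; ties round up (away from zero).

recognized (axles ride arm R): planetary set, 28/18/64 teeth
normalise by the input: solve with ω_ring = 1, then scale by 2641 rpm
ring teeth: 28 + 2·18 = 64
28(ω_sun−ω_arm) = −64(ω_ring−ω_arm),  ω_sun = 0, ω_ring = 1
28(0−ω_arm) = −64(1−ω_arm)  ⇒  92·ω_arm = 64  ⇒  ω_arm = 16/23
sun–planet mesh: 28·(0−16/23) = −18·(ω_p−ω_arm)  ⇒  ω_p−ω_arm = 224/207
ω_p = 16/23 + 224/207 = 16/9
scale: ω_p = 16/9 × 2641 rpm = +4695.1111 rpm

+4695.1111 rpm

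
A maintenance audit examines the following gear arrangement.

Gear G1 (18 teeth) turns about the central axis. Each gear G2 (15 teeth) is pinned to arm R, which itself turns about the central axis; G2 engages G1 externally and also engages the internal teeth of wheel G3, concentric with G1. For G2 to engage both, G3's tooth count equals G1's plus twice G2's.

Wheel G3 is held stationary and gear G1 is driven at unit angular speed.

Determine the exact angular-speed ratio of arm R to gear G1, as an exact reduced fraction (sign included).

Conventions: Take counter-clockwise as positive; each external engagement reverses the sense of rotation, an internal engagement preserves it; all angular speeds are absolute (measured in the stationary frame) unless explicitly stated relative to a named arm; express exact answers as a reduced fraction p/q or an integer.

3/11

class = planetary set [G3 = 18+2·15 = 48; Willis about the carrier]
ring teeth: 18 + 2·15 = 48
18(ω_sun−ω_arm) = −48(ω_ring−ω_arm),  ω_ring = 0, ω_sun = 1
18(1−ω_arm) = −48(0−ω_arm)  ⇒  66·ω_arm = 18  ⇒  ω_arm = 3/11
ω_out/ω_in = 3/11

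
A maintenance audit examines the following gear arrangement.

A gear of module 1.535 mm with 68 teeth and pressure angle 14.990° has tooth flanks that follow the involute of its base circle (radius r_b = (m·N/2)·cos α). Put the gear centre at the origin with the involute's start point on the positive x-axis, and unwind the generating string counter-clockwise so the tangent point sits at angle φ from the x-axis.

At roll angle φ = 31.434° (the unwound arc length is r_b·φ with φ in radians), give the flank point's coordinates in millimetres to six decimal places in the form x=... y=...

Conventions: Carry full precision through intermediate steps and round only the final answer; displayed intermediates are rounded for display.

recognized (one wheel, involute flank): single-mesh tooth geometry, m = 1.535, N = 68
pitch radius r_p = m·N/2 = 1.535·68/2 = 52.190000
base radius r_b = r_p·cos α = 52.190000·cos 14.990° = 50.414026
roll angle φ = 31.434° = 0.54862680 rad
x = r_b·(cos φ + φ·sin φ) = 57.439682
y = r_b·(sin φ − φ·cos φ) = 2.692357

x=57.439682 y=2.692357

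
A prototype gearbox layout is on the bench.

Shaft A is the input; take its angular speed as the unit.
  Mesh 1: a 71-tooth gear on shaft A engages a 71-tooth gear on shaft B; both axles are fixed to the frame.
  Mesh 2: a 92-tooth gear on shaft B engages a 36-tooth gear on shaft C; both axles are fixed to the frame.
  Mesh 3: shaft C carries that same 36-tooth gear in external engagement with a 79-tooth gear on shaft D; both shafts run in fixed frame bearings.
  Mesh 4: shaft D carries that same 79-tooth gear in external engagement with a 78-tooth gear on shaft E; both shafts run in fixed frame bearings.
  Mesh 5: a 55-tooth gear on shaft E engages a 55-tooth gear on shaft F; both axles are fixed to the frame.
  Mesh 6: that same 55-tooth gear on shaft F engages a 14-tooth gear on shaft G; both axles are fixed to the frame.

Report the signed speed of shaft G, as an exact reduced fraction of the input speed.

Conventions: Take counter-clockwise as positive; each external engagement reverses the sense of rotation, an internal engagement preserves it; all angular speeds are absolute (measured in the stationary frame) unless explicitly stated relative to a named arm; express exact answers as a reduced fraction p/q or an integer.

6-mesh fixed-axis compound train (all bearings frame-fixed)
mesh 1 [71T→71T]: |ω|/ω_in = 1×71/71 = 1, sense flips to −
mesh 2 [92T→36T]: |ω|/ω_in = 1×92/36 = 23/9, sense flips to +
mesh 3 [36T→79T]: |ω|/ω_in = (23/9)×36/79 = 92/79, sense flips to −
mesh 4 [79T→78T]: |ω|/ω_in = (92/79)×79/78 = 46/39, sense flips to +
mesh 5 [55T→55T]: |ω|/ω_in = (46/39)×55/55 = 46/39, sense flips to −
mesh 6 [55T→14T]: |ω|/ω_in = (46/39)×55/14 = 1265/273, sense flips to +
signed output speed (× input speed) = 1265/273

1265/273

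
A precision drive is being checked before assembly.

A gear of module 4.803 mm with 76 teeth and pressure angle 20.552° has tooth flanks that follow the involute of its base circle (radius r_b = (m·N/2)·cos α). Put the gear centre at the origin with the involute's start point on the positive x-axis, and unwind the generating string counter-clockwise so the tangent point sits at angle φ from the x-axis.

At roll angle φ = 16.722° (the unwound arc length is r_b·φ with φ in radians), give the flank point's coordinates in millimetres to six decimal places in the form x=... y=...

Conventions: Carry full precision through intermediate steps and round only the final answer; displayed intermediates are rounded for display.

single-mesh involute tooth geometry (76T wheel at module 4.803)
pitch radius r_p = m·N/2 = 4.803·76/2 = 182.514000
base radius r_b = r_p·cos α = 182.514000·cos 20.552° = 170.897708
roll angle φ = 16.722° = 0.29185396 rad
x = r_b·(cos φ + φ·sin φ) = 178.021873
y = r_b·(sin φ − φ·cos φ) = 1.404132

x=178.021873 y=1.404132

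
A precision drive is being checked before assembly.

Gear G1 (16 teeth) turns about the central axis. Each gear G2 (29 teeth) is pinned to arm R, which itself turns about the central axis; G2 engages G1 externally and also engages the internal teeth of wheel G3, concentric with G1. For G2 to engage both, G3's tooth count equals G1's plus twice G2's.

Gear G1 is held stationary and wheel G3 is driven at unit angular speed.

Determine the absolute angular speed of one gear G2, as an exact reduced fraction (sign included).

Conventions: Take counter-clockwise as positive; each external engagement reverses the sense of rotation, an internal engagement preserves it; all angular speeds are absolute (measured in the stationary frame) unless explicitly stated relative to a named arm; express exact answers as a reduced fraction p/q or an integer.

class = planetary set [G3 = 16+2·29 = 74; Willis about the carrier]
ring teeth: 16 + 2·29 = 74
16(ω_sun−ω_arm) = −74(ω_ring−ω_arm),  ω_sun = 0, ω_ring = 1
16(0−ω_arm) = −74(1−ω_arm)  ⇒  90·ω_arm = 74  ⇒  ω_arm = 37/45
sun–planet mesh: 16·(0−37/45) = −29·(ω_p−ω_arm)  ⇒  ω_p−ω_arm = 592/1305
ω_p = 37/45 + 592/1305 = 37/29
exact speed ratio = 37/29

37/29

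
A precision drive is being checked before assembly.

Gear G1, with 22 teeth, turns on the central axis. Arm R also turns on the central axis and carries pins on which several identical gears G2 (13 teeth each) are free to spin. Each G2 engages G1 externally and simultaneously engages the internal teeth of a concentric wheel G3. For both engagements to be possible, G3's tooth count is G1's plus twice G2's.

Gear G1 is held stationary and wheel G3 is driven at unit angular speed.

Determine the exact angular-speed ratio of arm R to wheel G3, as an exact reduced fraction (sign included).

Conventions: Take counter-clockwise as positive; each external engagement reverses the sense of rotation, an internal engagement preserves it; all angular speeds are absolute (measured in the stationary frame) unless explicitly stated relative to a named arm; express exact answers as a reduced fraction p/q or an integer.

class = planetary set [G3 = 22+2·13 = 48; Willis about the carrier]
ring teeth: 22 + 2·13 = 48
22(ω_sun−ω_arm) = −48(ω_ring−ω_arm),  ω_sun = 0, ω_ring = 1
22(0−ω_arm) = −48(1−ω_arm)  ⇒  70·ω_arm = 48  ⇒  ω_arm = 24/35
ω_out/ω_in = 24/35

24/35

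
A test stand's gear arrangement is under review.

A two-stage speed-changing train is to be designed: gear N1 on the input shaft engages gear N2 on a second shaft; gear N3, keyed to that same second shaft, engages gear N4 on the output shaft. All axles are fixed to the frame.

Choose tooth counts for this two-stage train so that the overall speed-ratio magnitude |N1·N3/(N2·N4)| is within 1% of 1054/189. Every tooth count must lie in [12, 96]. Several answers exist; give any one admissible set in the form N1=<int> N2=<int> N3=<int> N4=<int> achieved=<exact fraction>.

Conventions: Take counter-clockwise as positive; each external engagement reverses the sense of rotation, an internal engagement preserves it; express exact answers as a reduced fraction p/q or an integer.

N1=31 N2=14 N3=68 N4=27 achieved=1054/189

topology: fixed-axis compound train — 2 stages, target 1054/189
target = 1054/189 in lowest terms: an exact hit needs N1·N3 = k·1054 and N2·N4 = k·189 for one integer k, every count in [12, 96]; additionally prefer no 1:1 stage (N1 ≠ N2, N3 ≠ N4)
k = 1: no 1:1-free in-range split of k·1054 and k·189 into factor pairs; take k = 2
k = 2: N1·N3 = 2108 = 31·68, N2·N4 = 378 = 14·27
achieved = 31·68/(14·27) = 1054/189; |achieved − target| = 0 ≤ 527/9450 ✓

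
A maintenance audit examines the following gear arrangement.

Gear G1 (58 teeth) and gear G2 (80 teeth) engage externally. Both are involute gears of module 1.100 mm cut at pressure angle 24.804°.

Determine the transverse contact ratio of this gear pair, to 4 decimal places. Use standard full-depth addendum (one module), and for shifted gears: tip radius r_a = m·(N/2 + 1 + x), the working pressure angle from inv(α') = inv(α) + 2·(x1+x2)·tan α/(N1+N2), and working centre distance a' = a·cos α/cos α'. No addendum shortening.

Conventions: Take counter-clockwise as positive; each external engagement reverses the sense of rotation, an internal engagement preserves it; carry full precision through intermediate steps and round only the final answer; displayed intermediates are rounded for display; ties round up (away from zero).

topology: single-mesh involute geometry — m = 1.100, 58T/80T pair
base radii: r_b1 = 28.957167, r_b2 = 39.940920
tip radii: r_a1 = 33.000000, r_a2 = 45.100000
no profile shift: α' = α, a' = a
action lengths: √(r_a1²−r_b1²) = 15.826638, √(r_a2²−r_b2²) = 20.945951
base pitch p_b = π·m·cos α = 3.136953
CR = (15.826638 + 20.945951 − 75.900000·sin 24.80400°)/3.136953 = 1.572024
contact ratio ≈ 1.5720

1.5720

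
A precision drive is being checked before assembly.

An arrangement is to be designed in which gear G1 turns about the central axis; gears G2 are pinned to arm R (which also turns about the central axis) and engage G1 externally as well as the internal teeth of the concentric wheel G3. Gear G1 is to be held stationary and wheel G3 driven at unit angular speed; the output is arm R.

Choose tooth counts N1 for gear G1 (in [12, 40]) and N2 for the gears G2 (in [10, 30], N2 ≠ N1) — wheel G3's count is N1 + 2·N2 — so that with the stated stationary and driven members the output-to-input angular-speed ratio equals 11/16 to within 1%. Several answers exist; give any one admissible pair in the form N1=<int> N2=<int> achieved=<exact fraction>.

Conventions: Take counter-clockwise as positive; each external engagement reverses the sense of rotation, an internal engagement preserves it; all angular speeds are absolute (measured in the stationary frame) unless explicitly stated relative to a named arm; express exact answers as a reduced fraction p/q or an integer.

N1=20 N2=12 achieved=11/16

class = planetary set [ratio 11/16 wanted; Willis about the carrier]
Willis with ω_sun = 0: ω_arm/ω_ring = N3/(N1+N3); set equal to 11/16  ⇒  N3/N1 = (11/16)/(1 − 11/16) = 11/5
N3 = N1 + 2·N2  ⇒  N2/N1 = (N3/N1 − 1)/2 = (11/5 − 1)/2 = 3/5
smallest multiple with N1 ≥ 12 and N2 ≥ 10: k = 4  ⇒  N1 = 4·5 = 20, N2 = 4·3 = 12 (N1 ≤ 40, N2 ≤ 30, N2 ≠ N1 ✓), N3 = 20 + 2·12 = 44
check: N3/(N1+N3) with N1 = 20, N3 = 44 gives 11/16; |achieved − target| = 0 ≤ 11/1600 ✓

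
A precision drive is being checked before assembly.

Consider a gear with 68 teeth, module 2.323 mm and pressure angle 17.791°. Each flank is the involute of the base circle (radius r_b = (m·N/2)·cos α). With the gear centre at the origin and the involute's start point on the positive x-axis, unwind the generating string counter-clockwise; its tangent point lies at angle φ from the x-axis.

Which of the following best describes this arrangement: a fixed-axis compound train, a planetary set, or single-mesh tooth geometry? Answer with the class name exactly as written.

single-mesh tooth geometry

single-mesh involute tooth geometry (68T wheel at module 2.323)
classification: single-mesh tooth geometry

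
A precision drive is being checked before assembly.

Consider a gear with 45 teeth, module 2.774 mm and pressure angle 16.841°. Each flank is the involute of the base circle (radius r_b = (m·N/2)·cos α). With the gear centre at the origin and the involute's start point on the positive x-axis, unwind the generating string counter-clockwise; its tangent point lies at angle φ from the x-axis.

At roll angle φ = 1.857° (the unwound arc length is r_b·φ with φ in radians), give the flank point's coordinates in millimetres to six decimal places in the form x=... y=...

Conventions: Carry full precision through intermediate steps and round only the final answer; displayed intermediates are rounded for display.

topology: single-mesh involute geometry — m = 2.774, N = 45
pitch radius r_p = m·N/2 = 2.774·45/2 = 62.415000
base radius r_b = r_p·cos α = 62.415000·cos 16.841° = 59.738172
roll angle φ = 1.857° = 0.03241076 rad
x = r_b·(cos φ + φ·sin φ) = 59.769540
y = r_b·(sin φ − φ·cos φ) = 0.000678

x=59.769540 y=0.000678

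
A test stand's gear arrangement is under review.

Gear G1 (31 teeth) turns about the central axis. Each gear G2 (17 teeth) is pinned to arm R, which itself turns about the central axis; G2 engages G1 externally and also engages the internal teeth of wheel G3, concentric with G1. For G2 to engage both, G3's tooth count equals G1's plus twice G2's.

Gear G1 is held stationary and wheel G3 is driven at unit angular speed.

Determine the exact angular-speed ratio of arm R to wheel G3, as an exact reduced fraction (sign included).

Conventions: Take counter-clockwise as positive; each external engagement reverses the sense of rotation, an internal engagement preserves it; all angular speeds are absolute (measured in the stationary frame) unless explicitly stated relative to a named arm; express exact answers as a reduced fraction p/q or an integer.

65/96

recognized (axles ride arm R): planetary set, 31/17/65 teeth
ring teeth: 31 + 2·17 = 65
31(ω_sun−ω_arm) = −65(ω_ring−ω_arm),  ω_sun = 0, ω_ring = 1
31(0−ω_arm) = −65(1−ω_arm)  ⇒  96·ω_arm = 65  ⇒  ω_arm = 65/96
ω_out/ω_in = 65/96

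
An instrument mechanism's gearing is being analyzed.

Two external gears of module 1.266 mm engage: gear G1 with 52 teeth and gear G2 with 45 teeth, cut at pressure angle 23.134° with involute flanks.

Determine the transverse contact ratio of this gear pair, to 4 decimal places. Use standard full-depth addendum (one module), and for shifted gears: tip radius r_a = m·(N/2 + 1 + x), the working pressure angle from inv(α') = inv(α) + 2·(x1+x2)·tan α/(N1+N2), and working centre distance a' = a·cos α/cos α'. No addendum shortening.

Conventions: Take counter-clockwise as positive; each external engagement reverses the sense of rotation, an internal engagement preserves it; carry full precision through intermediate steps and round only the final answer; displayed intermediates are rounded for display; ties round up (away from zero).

1.6029

topology: single-mesh involute geometry — m = 1.266, 52T/45T pair
base radii: r_b1 = 30.269176, r_b2 = 26.194479
tip radii: r_a1 = 34.182000, r_a2 = 29.751000
no profile shift: α' = α, a' = a
action lengths: √(r_a1²−r_b1²) = 15.880369, √(r_a2²−r_b2²) = 14.105718
base pitch p_b = π·m·cos α = 3.657439
CR = (15.880369 + 14.105718 − 61.401000·sin 23.13400°)/3.657439 = 1.602948
contact ratio ≈ 1.6029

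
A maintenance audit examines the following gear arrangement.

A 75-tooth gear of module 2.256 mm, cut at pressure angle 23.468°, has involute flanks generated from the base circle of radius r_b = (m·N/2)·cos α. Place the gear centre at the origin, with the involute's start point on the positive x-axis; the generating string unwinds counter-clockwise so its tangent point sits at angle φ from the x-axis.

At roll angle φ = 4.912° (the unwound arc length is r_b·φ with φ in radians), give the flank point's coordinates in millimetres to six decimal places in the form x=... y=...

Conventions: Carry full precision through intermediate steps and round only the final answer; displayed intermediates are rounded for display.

recognized (one wheel, involute flank): single-mesh tooth geometry, m = 2.256, N = 75
pitch radius r_p = m·N/2 = 2.256·75/2 = 84.600000
base radius r_b = r_p·cos α = 84.600000·cos 23.468° = 77.602111
roll angle φ = 4.912° = 0.08573057 rad
x = r_b·(cos φ + φ·sin φ) = 77.886764
y = r_b·(sin φ − φ·cos φ) = 0.016287

x=77.886764 y=0.016287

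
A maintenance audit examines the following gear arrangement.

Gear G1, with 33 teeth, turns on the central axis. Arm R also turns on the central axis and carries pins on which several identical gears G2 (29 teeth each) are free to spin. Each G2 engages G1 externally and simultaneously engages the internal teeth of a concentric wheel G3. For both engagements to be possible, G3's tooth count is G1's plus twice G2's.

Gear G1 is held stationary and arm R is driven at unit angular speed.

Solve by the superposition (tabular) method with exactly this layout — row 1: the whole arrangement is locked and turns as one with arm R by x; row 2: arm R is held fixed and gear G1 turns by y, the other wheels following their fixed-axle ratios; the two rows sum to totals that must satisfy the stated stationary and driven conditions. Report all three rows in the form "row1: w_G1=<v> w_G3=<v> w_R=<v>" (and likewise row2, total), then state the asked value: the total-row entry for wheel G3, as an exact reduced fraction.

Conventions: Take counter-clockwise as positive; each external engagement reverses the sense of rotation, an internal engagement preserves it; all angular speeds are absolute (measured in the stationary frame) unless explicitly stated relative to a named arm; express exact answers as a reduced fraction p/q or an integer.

row1: w_G1=1 w_G3=1 w_R=1
row2: w_G1=-1 w_G3=33/91 w_R=0
total: w_G1=0 w_G3=124/91 w_R=1
asked value: 124/91

planetary set (33T centre, 29T on arm, 91T internal) — Willis relation
row 1: whole set turns with the arm by x
row 2 (arm held, sun turns y): ω_ring = −(33/91)·y, ω_arm = 0
boundary: total ω_sun = x + y = 0 and total ω_arm = x = 1  ⇒  y = -1, x = 1
row 2 ring = −(33/91)·(-1) = 33/91
totals (row 1 + row 2): sun 1 + (-1) = 0, ring 1 + 33/91 = 124/91, arm 1 + 0 = 1
asked cell (total, ring) = 124/91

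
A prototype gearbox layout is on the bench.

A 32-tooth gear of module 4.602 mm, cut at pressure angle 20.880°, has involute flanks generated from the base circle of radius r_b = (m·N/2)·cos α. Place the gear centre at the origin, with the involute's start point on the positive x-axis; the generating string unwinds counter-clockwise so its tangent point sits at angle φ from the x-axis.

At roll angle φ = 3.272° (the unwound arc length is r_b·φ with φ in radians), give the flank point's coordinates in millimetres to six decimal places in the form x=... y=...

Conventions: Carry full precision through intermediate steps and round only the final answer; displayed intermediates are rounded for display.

topology: single-mesh involute geometry — m = 4.602, N = 32
pitch radius r_p = m·N/2 = 4.602·32/2 = 73.632000
base radius r_b = r_p·cos α = 73.632000·cos 20.880° = 68.796509
roll angle φ = 3.272° = 0.05710717 rad
x = r_b·(cos φ + φ·sin φ) = 68.908598
y = r_b·(sin φ − φ·cos φ) = 0.004269

x=68.908598 y=0.004269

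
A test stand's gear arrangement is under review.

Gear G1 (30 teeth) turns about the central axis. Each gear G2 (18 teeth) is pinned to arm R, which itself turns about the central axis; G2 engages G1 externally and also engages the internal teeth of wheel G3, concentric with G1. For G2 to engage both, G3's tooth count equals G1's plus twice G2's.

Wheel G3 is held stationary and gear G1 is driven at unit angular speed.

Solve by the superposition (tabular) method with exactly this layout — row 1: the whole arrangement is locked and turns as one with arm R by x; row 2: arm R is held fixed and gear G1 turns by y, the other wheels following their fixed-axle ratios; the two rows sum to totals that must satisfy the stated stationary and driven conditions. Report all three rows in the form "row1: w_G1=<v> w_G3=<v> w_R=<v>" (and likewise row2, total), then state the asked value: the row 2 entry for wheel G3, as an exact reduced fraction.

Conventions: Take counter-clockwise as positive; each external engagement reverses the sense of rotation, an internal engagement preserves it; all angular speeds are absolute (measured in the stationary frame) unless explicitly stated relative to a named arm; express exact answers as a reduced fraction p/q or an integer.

row1: w_G1=5/16 w_G3=5/16 w_R=5/16
row2: w_G1=11/16 w_G3=-5/16 w_R=0
total: w_G1=1 w_G3=0 w_R=5/16
asked value: -5/16

topology: planetary set — G1 30T / G2 18T / G3 66T, arm = carrier (Willis)
row 1 (train locked, turned with arm): all members turn x
row 2 — arm fixed, fixed-axis ratios: sun y, ring −(30/66)·y, arm 0
boundary: total ω_ring = x − (30/66)·y = 0 and total ω_sun = x + y = 1  ⇒  y = 11/16, x = 5/16
row 2 ring = −(30/66)·11/16 = -5/16
totals (row 1 + row 2): sun 5/16 + 11/16 = 1, ring 5/16 + (-5/16) = 0, arm 5/16 + 0 = 5/16
asked cell (row2, ring) = -5/16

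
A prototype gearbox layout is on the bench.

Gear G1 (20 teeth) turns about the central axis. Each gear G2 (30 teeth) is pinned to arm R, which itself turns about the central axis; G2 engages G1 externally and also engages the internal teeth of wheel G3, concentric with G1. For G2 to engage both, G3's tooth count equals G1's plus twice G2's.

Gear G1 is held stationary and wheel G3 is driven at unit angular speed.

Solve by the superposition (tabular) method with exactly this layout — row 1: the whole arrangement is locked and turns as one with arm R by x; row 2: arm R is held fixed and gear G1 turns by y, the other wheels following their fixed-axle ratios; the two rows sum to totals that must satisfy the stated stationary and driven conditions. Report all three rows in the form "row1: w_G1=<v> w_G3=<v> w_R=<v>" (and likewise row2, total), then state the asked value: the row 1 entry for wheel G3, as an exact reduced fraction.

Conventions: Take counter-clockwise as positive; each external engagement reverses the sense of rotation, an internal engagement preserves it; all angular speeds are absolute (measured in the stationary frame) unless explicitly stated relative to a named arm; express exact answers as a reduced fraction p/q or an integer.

row1: w_G1=4/5 w_G3=4/5 w_R=4/5
row2: w_G1=-4/5 w_G3=1/5 w_R=0
total: w_G1=0 w_G3=1 w_R=4/5
asked value: 4/5

class = planetary set [G3 = 20+2·30 = 80; Willis about the carrier]
superposition row 1 [locked train]: every member turns x
row 2 — arm fixed, fixed-axis ratios: sun y, ring −(20/80)·y, arm 0
boundary: total ω_sun = x + y = 0 and total ω_ring = x − (20/80)·y = 1  ⇒  y = -4/5, x = 4/5
row 2 ring = −(20/80)·(-4/5) = 1/5
totals (row 1 + row 2): sun 4/5 + (-4/5) = 0, ring 4/5 + 1/5 = 1, arm 4/5 + 0 = 4/5
asked cell (row1, ring) = 4/5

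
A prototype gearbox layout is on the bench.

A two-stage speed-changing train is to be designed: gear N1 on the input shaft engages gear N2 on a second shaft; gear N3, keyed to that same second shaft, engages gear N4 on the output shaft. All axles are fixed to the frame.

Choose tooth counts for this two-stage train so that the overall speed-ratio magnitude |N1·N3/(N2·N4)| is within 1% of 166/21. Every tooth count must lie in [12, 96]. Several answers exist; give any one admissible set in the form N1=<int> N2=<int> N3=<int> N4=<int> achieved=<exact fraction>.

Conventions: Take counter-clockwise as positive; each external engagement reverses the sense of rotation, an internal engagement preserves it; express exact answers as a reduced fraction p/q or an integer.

class = fixed-axis compound train [2-stage, 166/21 wanted]
target = 166/21 in lowest terms: an exact hit needs N1·N3 = k·166 and N2·N4 = k·21 for one integer k, every count in [12, 96]; additionally prefer no 1:1 stage (N1 ≠ N2, N3 ≠ N4)
k = 1…7: no 1:1-free in-range split of k·166 and k·21 into factor pairs; take k = 8
k = 8: N1·N3 = 1328 = 16·83, N2·N4 = 168 = 12·14
achieved = 16·83/(12·14) = 166/21; |achieved − target| = 0 ≤ 83/1050 ✓

N1=16 N2=12 N3=83 N4=14 achieved=166/21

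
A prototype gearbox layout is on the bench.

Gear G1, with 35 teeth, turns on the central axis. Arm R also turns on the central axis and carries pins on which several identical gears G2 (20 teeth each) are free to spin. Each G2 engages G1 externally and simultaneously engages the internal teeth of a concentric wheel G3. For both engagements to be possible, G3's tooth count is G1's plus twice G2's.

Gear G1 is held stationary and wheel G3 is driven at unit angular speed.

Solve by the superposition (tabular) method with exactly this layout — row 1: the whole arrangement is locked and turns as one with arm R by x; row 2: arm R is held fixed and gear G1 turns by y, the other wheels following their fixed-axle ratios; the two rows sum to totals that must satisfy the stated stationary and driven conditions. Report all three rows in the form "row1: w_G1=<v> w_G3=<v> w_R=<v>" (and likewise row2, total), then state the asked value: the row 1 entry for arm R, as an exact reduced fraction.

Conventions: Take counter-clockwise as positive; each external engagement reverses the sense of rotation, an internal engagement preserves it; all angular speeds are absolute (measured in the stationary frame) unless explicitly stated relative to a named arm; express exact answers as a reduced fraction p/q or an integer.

topology: planetary set — G1 35T / G2 20T / G3 75T, arm = carrier (Willis)
row 1 — lock + rotate with arm: ω_sun = ω_ring = ω_arm = x
row 2 (arm held, sun turns y): ω_ring = −(35/75)·y, ω_arm = 0
boundary: total ω_sun = x + y = 0 and total ω_ring = x − (35/75)·y = 1  ⇒  y = -15/22, x = 15/22
row 2 ring = −(35/75)·(-15/22) = 7/22
totals (row 1 + row 2): sun 15/22 + (-15/22) = 0, ring 15/22 + 7/22 = 1, arm 15/22 + 0 = 15/22
asked cell (row1, arm) = 15/22

row1: w_G1=15/22 w_G3=15/22 w_R=15/22
row2: w_G1=-15/22 w_G3=7/22 w_R=0
total: w_G1=0 w_G3=1 w_R=15/22
asked value: 15/22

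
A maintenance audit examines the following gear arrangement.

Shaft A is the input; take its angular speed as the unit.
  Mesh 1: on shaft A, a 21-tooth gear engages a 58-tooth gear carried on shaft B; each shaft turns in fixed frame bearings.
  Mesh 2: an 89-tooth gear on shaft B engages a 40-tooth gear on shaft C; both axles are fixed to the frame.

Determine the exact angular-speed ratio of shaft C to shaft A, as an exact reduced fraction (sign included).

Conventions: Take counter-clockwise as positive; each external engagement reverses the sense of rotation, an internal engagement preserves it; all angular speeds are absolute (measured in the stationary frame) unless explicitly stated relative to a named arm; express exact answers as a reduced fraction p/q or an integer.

1869/2320

class = fixed-axis compound train [2 meshes; 2 ratios multiply, 2 sense flips]
mesh 1 [21T→58T]: running ratio 21/58, sense −
mesh 2 [89T→40T]: running ratio 1869/2320, sense +
ω_out/ω_in = 1869/2320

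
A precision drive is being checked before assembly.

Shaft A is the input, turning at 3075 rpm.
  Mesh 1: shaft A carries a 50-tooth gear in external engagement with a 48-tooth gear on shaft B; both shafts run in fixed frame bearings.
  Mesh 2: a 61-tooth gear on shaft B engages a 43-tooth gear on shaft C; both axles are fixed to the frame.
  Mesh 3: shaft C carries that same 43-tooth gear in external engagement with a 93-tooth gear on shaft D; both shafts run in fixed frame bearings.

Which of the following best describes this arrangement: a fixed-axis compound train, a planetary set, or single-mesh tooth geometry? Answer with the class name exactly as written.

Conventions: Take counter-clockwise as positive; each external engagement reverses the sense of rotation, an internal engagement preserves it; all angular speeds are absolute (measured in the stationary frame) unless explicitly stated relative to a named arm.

class = fixed-axis compound train [3 meshes; 3 ratios multiply, 3 sense flips]
classification: fixed-axis compound train

fixed-axis compound train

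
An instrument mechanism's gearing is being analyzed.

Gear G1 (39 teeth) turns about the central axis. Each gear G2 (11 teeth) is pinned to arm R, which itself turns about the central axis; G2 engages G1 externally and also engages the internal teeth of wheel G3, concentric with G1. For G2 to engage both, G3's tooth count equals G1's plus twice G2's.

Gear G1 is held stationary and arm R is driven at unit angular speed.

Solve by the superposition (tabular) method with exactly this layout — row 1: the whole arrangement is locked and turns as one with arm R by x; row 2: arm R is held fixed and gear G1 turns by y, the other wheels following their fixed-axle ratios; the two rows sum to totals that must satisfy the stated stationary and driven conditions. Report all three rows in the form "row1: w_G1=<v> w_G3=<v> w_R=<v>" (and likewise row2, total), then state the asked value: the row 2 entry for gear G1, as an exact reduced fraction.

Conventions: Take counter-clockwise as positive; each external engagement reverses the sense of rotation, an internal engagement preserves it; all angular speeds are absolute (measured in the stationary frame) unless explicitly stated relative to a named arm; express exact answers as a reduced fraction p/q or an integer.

row1: w_G1=1 w_G3=1 w_R=1
row2: w_G1=-1 w_G3=39/61 w_R=0
total: w_G1=0 w_G3=100/61 w_R=1
asked value: -1

planetary set (39T centre, 11T on arm, 61T internal) — Willis relation
row 1 — lock + rotate with arm: ω_sun = ω_ring = ω_arm = x
superposition row 2 [arm held]: sun y, ring −(39/61)·y, arm 0
boundary: total ω_sun = x + y = 0 and total ω_arm = x = 1  ⇒  y = -1, x = 1
row 2 ring = −(39/61)·(-1) = 39/61
totals (row 1 + row 2): sun 1 + (-1) = 0, ring 1 + 39/61 = 100/61, arm 1 + 0 = 1
asked cell (row2, sun) = -1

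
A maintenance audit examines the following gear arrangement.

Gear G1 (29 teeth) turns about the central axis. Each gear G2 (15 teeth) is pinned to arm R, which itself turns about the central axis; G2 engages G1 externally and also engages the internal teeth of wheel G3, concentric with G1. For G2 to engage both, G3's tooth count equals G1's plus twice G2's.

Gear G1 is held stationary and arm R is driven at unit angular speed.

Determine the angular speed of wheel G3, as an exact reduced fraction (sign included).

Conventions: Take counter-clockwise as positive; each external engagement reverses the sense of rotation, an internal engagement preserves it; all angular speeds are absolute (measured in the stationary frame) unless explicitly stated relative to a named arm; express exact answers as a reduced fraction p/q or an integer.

88/59

planetary set (29T centre, 15T on arm, 59T internal) — Willis relation
ring teeth: 29 + 2·15 = 59
29(ω_sun−ω_arm) = −59(ω_ring−ω_arm),  ω_sun = 0, ω_arm = 1
ω_ring = 1 − (29/59)(0−1) = 88/59
exact speed ratio = 88/59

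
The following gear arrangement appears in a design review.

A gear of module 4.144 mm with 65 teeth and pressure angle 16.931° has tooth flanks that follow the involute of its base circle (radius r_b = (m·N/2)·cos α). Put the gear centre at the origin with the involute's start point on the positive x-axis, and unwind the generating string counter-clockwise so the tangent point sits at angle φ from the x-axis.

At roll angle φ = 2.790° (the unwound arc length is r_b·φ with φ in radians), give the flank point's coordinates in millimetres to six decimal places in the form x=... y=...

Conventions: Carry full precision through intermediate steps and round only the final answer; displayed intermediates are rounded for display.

x=128.995115 y=0.004958

class = single-mesh tooth geometry [base-circle involute, m = 4.144, 65T]
pitch radius r_p = m·N/2 = 4.144·65/2 = 134.680000
base radius r_b = r_p·cos α = 134.680000·cos 16.931° = 128.842451
roll angle φ = 2.790° = 0.04869469 rad
x = r_b·(cos φ + φ·sin φ) = 128.995115
y = r_b·(sin φ − φ·cos φ) = 0.004958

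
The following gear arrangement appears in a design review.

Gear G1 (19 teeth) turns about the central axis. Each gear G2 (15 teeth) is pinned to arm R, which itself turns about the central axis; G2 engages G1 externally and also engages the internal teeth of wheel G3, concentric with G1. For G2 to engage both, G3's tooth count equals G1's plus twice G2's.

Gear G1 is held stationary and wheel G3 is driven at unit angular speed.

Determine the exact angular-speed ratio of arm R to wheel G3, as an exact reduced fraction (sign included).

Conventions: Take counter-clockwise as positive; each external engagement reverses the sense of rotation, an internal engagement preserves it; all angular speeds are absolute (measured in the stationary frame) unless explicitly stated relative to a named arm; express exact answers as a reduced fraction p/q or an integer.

planetary set (19T centre, 15T on arm, 49T internal) — Willis relation
ring teeth: 19 + 2·15 = 49
19(ω_sun−ω_arm) = −49(ω_ring−ω_arm),  ω_sun = 0, ω_ring = 1
19(0−ω_arm) = −49(1−ω_arm)  ⇒  68·ω_arm = 49  ⇒  ω_arm = 49/68
ω_out/ω_in = 49/68

49/68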